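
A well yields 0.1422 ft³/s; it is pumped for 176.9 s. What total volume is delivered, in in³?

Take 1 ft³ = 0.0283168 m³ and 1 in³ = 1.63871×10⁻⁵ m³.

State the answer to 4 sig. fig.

4.347×10⁴ in³

0.1422 ft³/s → 0.00402665 m³/s
V = Q × t = 0.00402665 × 176.9 = 0.712314 m³
In in³: 0.712314 / 1.63871×10⁻⁵ = 43468 in³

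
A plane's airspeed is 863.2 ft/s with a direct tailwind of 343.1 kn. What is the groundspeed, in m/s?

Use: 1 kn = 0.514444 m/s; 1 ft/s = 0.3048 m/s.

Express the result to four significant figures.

439.6 m/s

863.2 ft/s × 0.3048 = 263.103 m/s
343.1 kn × 0.514444 = 176.506 m/s
Sum: 263.103 + 176.506 = 439.609 m/s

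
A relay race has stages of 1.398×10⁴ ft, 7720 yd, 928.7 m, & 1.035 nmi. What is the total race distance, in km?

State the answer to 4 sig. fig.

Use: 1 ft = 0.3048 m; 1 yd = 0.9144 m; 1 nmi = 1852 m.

1.398×10⁴ ft × 0.3048 = 4261.1 m
7720 yd × 0.9144 = 7059.17 m
928.7 m (already m)
1.035 nmi × 1852 = 1916.82 m
Total: 4261.1 + 7059.17 + 928.7 + 1916.82 = 14165.8 m
In km: 14165.8 / 1000 = 14.1658 km

14.17 km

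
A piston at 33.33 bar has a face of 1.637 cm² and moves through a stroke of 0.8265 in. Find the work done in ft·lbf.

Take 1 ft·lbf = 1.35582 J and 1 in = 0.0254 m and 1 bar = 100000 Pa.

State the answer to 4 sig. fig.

33.33 bar → 3.333×10⁶ Pa
1.637 cm² → 1.637×10⁻⁴ m²
F = P × A = 3.333×10⁶ × 1.637×10⁻⁴ = 545.612 N
0.8265 in → 0.0209931 m
W = F × d = 545.612 × 0.0209931 = 11.4541 J
In ft·lbf: 11.4541 / 1.35582 = 8.4481 ft·lbf

8.448 ft·lbf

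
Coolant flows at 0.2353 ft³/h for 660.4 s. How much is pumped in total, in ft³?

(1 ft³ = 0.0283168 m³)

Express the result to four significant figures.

0.04316 ft³

0.2353 ft³/h → 1.85082×10⁻⁶ m³/s
V = Q × t = 1.85082×10⁻⁶ × 660.4 = 0.00122228 m³
In ft³: 0.00122228 / 0.0283168 = 0.0431645 ft³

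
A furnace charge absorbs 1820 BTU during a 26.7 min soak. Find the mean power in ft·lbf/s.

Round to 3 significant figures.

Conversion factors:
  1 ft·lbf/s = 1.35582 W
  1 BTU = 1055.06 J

1820 BTU × 1055.06 → 1.92021×10⁶ J
26.7 min × 60 → 1602 s
P = E / t = 1.92021×10⁶ J / 1602 s = 1198.63 W
1198.63 W ÷ (1.35582 W/ft·lbf/s) = 884.063 ft·lbf/s

884 ft·lbf/s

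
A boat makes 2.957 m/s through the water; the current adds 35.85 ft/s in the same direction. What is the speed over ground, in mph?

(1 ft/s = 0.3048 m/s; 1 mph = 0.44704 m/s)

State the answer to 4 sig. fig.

31.06 mph

2.957 m/s (already m/s)
35.85 ft/s × 0.3048 = 10.9271 m/s
Sum: 2.957 + 10.9271 = 13.8841 m/s
In mph: 13.8841 / 0.44704 = 31.0578 mph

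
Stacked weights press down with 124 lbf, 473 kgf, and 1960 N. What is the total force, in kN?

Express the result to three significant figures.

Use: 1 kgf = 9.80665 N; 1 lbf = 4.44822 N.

7.15 kN

124 lbf × 4.44822 = 551.579 N
473 kgf × 9.80665 = 4638.55 N
1960 N (already N)
Combined: 551.579 + 4638.55 + 1960 = 7150.13 N
In kN: 7150.13 / 1000 = 7.15013 kN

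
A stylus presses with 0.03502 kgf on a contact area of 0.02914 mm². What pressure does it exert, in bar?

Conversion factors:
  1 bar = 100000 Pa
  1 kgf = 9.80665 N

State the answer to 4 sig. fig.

117.9 bar

0.03502 kgf × 9.80665 = 0.343429 N
0.02914 mm² × 10⁻⁶ = 2.914×10⁻⁸ m²
P = F / A = 0.343429 N / 2.914×10⁻⁸ m² = 1.17855×10⁷ Pa
1.17855×10⁷ Pa ÷ (100000 Pa/bar) = 117.855 bar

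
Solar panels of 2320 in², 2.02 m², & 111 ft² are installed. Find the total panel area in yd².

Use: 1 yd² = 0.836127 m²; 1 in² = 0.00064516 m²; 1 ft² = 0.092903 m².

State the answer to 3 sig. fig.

16.5 yd²

2320 in² × 0.00064516 = 1.49677 m²
2.02 m² (already m²)
111 ft² × 0.092903 = 10.3122 m²
Combined: 1.49677 + 2.02 + 10.3122 = 13.829 m²
In yd²: 13.829 / 0.836127 = 16.5394 yd²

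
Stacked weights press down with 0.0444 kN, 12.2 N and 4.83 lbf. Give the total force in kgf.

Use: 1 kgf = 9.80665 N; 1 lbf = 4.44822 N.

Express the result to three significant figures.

0.0444 kN × 1000 = 44.4 N
12.2 N (already N)
4.83 lbf × 4.44822 = 21.4849 N
Combined: 44.4 + 12.2 + 21.4849 = 78.0849 N
In kgf: 78.0849 / 9.80665 = 7.96244 kgf

7.96 kgf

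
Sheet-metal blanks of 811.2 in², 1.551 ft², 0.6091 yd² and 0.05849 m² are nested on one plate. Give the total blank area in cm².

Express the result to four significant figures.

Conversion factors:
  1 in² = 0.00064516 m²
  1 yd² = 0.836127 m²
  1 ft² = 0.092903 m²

1.235×10⁴ cm²

811.2 in² × 0.00064516 → 0.523354 m²
1.551 ft² × 0.092903 → 0.144093 m²
0.6091 yd² × 0.836127 → 0.509285 m²
0.05849 m² (already m²)
Total: 0.523354 + 0.144093 + 0.509285 + 0.05849 = 1.23522 m²
In cm²: 1.23522 / 0.0001 = 12352.2 cm²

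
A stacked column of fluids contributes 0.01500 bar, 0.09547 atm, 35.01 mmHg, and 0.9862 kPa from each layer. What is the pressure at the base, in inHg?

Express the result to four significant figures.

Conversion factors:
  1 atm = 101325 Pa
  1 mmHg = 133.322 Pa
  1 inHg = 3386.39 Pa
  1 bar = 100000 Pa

4.969 inHg

0.01500 bar × 100000 = 1500 Pa
0.09547 atm × 101325 = 9673.5 Pa
35.01 mmHg × 133.322 = 4667.6 Pa
0.9862 kPa × 1000 = 986.2 Pa
Total: 1500 + 9673.5 + 4667.6 + 986.2 = 16827.3 Pa
In inHg: 16827.3 / 3386.39 = 4.9691 inHg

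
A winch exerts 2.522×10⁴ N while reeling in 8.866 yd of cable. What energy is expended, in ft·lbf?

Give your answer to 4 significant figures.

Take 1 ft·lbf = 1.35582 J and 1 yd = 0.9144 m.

1.508×10⁵ ft·lbf

8.866 yd × 0.9144 → 8.10707 m
W = F × d = 25220 N × 8.10707 m = 204460 J
204460 J ÷ (1.35582 J/ft·lbf) = 150802 ft·lbf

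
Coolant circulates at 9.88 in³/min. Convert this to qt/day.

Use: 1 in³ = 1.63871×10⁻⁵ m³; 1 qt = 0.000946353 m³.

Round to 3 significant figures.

9.88 in³/min × 1.63871×10⁻⁵ m³/in³ ÷ 60 s/min = 2.69841×10⁻⁶ m³/s
2.69841×10⁻⁶ m³/s ÷ 0.000946353 m³/qt × 86400 s/day = 246.359 qt/day

246 qt/day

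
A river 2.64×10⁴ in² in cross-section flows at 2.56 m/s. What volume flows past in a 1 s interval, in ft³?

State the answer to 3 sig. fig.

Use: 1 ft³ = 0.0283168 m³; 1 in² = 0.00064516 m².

2.64×10⁴ in² × 0.00064516 = 17.0322 m²
V = v × A × t = 2.56 m/s × 17.0322 m² × 1 s = 43.6024 m³
43.6024 m³ ÷ (0.0283168 m³/ft³) = 1539.81 ft³

1540 ft³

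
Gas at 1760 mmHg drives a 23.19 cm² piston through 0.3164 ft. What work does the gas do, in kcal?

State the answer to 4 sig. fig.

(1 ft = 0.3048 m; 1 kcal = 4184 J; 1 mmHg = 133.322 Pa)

0.01254 kcal

1760 mmHg → 234647 Pa
23.19 cm² → 0.002319 m²
F = P × A = 234647 × 0.002319 = 544.146 N
0.3164 ft → 0.0964387 m
W = F × d = 544.146 × 0.0964387 = 52.4767 J
In kcal: 52.4767 / 4184 = 0.0125422 kcal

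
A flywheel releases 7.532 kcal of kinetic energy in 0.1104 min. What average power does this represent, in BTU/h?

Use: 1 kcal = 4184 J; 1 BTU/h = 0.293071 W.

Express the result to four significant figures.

1.623×10⁴ BTU/h

7.532 kcal × 4184 → 31513.9 J
0.1104 min × 60 → 6.624 s
P = E / t = 31513.9 J / 6.624 s = 4757.53 W
4757.53 W ÷ (0.293071 W/BTU/h) = 16233.4 BTU/h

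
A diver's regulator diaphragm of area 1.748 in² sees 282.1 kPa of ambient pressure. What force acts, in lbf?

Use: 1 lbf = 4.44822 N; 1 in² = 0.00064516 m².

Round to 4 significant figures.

71.52 lbf

282.1 kPa × 1000 = 282100 Pa
1.748 in² × 0.00064516 = 0.00112774 m²
F = P × A = 282100 Pa × 0.00112774 m² = 318.135 N
318.135 N ÷ (4.44822 N/lbf) = 71.5196 lbf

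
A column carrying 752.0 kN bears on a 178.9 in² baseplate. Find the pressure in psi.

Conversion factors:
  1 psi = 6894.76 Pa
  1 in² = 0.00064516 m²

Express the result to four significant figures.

752.0 kN × 1000 → 752000 N
178.9 in² × 0.00064516 → 0.115419 m²
P = F / A = 752000 N / 0.115419 m² = 6.51539×10⁶ Pa
6.51539×10⁶ Pa ÷ (6894.76 Pa/psi) = 944.977 psi

945.0 psi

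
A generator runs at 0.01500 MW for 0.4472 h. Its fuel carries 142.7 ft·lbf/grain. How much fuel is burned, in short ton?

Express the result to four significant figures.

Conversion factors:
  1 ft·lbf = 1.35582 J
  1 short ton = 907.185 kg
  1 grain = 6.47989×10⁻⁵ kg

0.008915 short ton

0.01500 MW → 15000 W
0.4472 h → 1609.92 s
E = P × t = 15000 × 1609.92 = 2.41488×10⁷ J
142.7 ft·lbf/grain → 2.98578×10⁶ J/kg
m = E / e_s = 2.41488×10⁷ / 2.98578×10⁶ = 8.08794 kg
In short ton: 8.08794 / 907.185 = 0.00891543 short ton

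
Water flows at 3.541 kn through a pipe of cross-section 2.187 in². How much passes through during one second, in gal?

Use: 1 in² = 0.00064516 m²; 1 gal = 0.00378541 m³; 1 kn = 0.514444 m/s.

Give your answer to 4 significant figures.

0.6790 gal

3.541 kn × 0.514444 = 1.82165 m/s
2.187 in² × 0.00064516 = 0.00141096 m²
V = v × A × t = 1.82165 m/s × 0.00141096 m² × 1 s = 0.00257028 m³
0.00257028 m³ ÷ (0.00378541 m³/gal) = 0.678996 gal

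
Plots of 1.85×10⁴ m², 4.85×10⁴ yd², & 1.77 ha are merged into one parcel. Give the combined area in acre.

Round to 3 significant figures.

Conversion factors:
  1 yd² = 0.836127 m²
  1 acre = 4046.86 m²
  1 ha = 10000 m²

19.0 acre

1.85×10⁴ m² (already m²)
4.85×10⁴ yd² × 0.836127 → 40552.2 m²
1.77 ha × 10000 → 17700 m²
Combined: 18500 + 40552.2 + 17700 = 76752.2 m²
In acre: 76752.2 / 4046.86 = 18.9659 acre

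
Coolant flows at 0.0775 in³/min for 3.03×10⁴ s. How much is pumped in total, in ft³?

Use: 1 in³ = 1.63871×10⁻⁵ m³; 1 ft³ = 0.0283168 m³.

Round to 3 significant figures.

0.0775 in³/min → 2.11667×10⁻⁸ m³/s
V = Q × t = 2.11667×10⁻⁸ × 30300 = 6.41351×10⁻⁴ m³
In ft³: 6.41351×10⁻⁴ / 0.0283168 = 0.0226491 ft³

0.0226 ft³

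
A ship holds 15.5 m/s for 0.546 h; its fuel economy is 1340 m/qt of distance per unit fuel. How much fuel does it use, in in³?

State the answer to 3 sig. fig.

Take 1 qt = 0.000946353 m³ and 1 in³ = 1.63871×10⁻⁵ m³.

1310 in³

0.546 h → 1965.6 s
d = v × t = 15.5 × 1965.6 = 30466.8 m
1340 m/qt → 1.41596×10⁶ m/m³
V = d / (distance per unit fuel) = 30466.8 / 1.41596×10⁶ = 0.0215167 m³
In in³: 0.0215167 / 1.63871×10⁻⁵ = 1313.03 in³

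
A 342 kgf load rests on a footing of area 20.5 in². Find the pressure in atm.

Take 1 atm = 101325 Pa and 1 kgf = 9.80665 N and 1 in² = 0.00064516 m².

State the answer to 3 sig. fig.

342 kgf × 9.80665 = 3353.87 N
20.5 in² × 0.00064516 = 0.0132258 m²
P = F / A = 3353.87 N / 0.0132258 m² = 253585 Pa
253585 Pa ÷ (101325 Pa/atm) = 2.50269 atm

2.50 atm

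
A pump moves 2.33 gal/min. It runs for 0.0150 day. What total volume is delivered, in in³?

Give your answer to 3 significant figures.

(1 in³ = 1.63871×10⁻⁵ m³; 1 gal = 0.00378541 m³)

1.16×10⁴ in³

2.33 gal/min → 1.47×10⁻⁴ m³/s
0.0150 day → 1296 s
V = Q × t = 1.47×10⁻⁴ × 1296 = 0.190512 m³
In in³: 0.190512 / 1.63871×10⁻⁵ = 11625.7 in³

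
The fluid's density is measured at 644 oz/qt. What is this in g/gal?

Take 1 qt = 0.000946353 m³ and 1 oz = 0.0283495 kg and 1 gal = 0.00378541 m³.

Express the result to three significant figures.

7.30×10⁴ g/gal

644 oz/qt × 0.0283495 kg/oz ÷ 0.000946353 m³/qt = 19292 kg/m³
19292 kg/m³ ÷ 0.001 kg/g × 0.00378541 m³/gal = 73028.1 g/gal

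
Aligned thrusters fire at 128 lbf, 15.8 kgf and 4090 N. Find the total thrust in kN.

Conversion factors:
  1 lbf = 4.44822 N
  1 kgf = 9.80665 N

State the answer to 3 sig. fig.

128 lbf × 4.44822 = 569.372 N
15.8 kgf × 9.80665 = 154.945 N
4090 N (already N)
Sum: 569.372 + 154.945 + 4090 = 4814.32 N
In kN: 4814.32 / 1000 = 4.81432 kN

4.81 kN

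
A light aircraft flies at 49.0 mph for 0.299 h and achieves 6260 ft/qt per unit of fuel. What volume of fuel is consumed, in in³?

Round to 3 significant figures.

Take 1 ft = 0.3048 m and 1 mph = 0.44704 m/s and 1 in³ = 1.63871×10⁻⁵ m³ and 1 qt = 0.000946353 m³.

714 in³

49.0 mph → 21.905 m/s
0.299 h → 1076.4 s
d = v × t = 21.905 × 1076.4 = 23578.5 m
6260 ft/qt → 2.01621×10⁶ m/m³
V = d / (distance per unit fuel) = 23578.5 / 2.01621×10⁶ = 0.0116945 m³
In in³: 0.0116945 / 1.63871×10⁻⁵ = 713.641 in³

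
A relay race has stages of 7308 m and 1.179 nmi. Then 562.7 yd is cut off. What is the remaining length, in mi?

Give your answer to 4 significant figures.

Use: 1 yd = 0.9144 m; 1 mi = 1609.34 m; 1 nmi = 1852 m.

7308 m (already m)
1.179 nmi × 1852 = 2183.51 m
562.7 yd × 0.9144 = 514.533 m
Sum: 7308 + 2183.51 − 514.533 = 8976.98 m
In mi: 8976.98 / 1609.34 = 5.57805 mi

5.578 mi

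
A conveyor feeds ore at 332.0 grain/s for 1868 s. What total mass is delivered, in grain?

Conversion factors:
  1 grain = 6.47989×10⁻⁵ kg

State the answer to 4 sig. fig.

6.202×10⁵ grain

332.0 grain/s → 0.0215132 kg/s
m = ṁ × t = 0.0215132 × 1868 = 40.1867 kg
In grain: 40.1867 / 6.47989×10⁻⁵ = 620176 grain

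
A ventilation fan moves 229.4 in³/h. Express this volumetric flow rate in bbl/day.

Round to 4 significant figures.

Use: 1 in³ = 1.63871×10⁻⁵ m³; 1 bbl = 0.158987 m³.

229.4 in³/h × 1.63871×10⁻⁵ m³/in³ ÷ 3600 s/h = 1.04422×10⁻⁶ m³/s
1.04422×10⁻⁶ m³/s ÷ 0.158987 m³/bbl × 86400 s/day = 0.567472 bbl/day

0.5675 bbl/day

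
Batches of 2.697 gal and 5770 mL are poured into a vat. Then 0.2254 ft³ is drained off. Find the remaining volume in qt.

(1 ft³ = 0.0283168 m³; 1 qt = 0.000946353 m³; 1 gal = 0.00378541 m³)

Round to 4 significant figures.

10.14 qt

2.697 gal × 0.00378541 → 0.0102093 m³
5770 mL × 10⁻⁶ → 0.00577 m³
0.2254 ft³ × 0.0283168 → 0.00638261 m³
Sum: 0.0102093 + 0.00577 − 0.00638261 = 0.00959669 m³
In qt: 0.00959669 / 0.000946353 = 10.1407 qt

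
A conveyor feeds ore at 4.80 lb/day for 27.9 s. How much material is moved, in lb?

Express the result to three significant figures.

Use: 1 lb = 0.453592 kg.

0.00155 lb

4.80 lb/day → 2.51996×10⁻⁵ kg/s
m = ṁ × t = 2.51996×10⁻⁵ × 27.9 = 7.03069×10⁻⁴ kg
In lb: 7.03069×10⁻⁴ / 0.453592 = 0.00155 lb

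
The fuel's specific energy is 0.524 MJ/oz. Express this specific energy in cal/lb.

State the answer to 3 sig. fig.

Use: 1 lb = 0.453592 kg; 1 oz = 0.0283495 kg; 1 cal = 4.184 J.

0.524 MJ/oz × 1000000 J/MJ ÷ 0.0283495 kg/oz = 1.84836×10⁷ J/kg
1.84836×10⁷ J/kg ÷ 4.184 J/cal × 0.453592 kg/lb = 2.00383×10⁶ cal/lb

2.00×10⁶ cal/lb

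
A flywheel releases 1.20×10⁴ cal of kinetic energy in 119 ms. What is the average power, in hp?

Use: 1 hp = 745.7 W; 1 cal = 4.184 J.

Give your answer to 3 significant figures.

566 hp

1.20×10⁴ cal × 4.184 = 50208 J
119 ms × 0.001 = 0.119 s
P = E / t = 50208 J / 0.119 s = 421916 W
421916 W ÷ (745.7 W/hp) = 565.799 hp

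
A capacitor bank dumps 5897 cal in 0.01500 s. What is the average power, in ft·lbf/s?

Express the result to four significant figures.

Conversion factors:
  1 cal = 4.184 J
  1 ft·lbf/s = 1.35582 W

5897 cal × 4.184 = 24673 J
P = E / t = 24673 J / 0.015 s = 1.64487×10⁶ W
1.64487×10⁶ W ÷ (1.35582 W/ft·lbf/s) = 1.21319×10⁶ ft·lbf/s

1.213×10⁶ ft·lbf/s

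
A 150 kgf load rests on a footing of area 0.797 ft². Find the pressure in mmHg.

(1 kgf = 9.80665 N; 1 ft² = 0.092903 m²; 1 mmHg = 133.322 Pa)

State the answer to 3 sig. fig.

149 mmHg

150 kgf × 9.80665 → 1471 N
0.797 ft² × 0.092903 → 0.0740437 m²
P = F / A = 1471 N / 0.0740437 m² = 19866.6 Pa
19866.6 Pa ÷ (133.322 Pa/mmHg) = 149.012 mmHg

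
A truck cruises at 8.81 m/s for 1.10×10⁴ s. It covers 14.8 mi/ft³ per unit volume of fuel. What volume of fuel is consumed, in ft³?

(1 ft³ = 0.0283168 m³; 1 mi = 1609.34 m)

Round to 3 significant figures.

4.07 ft³

d = v × t = 8.81 × 11000 = 96910 m
14.8 mi/ft³ → 841134 m/m³
V = d / (distance per unit fuel) = 96910 / 841134 = 0.115214 m³
In ft³: 0.115214 / 0.0283168 = 4.06875 ft³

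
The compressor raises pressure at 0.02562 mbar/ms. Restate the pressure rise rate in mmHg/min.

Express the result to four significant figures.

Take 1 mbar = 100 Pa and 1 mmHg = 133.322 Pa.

1153 mmHg/min

0.02562 mbar/ms × 100 Pa/mbar ÷ 0.001 s/ms = 2562 Pa/s
2562 Pa/s ÷ 133.322 Pa/mmHg × 60 s/min = 1153 mmHg/min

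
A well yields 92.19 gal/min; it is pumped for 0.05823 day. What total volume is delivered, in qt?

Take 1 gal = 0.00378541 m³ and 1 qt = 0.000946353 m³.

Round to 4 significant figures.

92.19 gal/min → 0.00581628 m³/s
0.05823 day → 5031.07 s
V = Q × t = 0.00581628 × 5031.07 = 29.2621 m³
In qt: 29.2621 / 0.000946353 = 30920.9 qt

3.092×10⁴ qt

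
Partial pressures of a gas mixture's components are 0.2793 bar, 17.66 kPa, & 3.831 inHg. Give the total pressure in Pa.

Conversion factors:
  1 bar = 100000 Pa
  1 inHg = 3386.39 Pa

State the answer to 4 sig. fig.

5.856×10⁴ Pa

0.2793 bar × 100000 → 27930 Pa
17.66 kPa × 1000 → 17660 Pa
3.831 inHg × 3386.39 → 12973.3 Pa
Combined: 27930 + 17660 + 12973.3 = 58563.3 Pa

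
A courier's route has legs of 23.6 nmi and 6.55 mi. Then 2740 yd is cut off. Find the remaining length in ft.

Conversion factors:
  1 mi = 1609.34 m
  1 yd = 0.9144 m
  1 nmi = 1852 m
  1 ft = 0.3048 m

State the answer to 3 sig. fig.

23.6 nmi × 1852 = 43707.2 m
6.55 mi × 1609.34 = 10541.2 m
2740 yd × 0.9144 = 2505.46 m
Net: 43707.2 + 10541.2 − 2505.46 = 51742.9 m
In ft: 51742.9 / 0.3048 = 169760 ft

1.70×10⁵ ft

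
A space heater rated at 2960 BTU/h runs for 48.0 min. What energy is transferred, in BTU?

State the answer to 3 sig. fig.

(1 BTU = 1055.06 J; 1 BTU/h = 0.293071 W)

2960 BTU/h × 0.293071 → 867.49 W
48.0 min × 60 → 2880 s
E = P × t = 867.49 W × 2880 s = 2.49837×10⁶ J
2.49837×10⁶ J ÷ (1055.06 J/BTU) = 2367.99 BTU

2370 BTU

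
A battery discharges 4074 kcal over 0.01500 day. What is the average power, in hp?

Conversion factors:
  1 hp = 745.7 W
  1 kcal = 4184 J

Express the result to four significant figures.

4074 kcal × 4184 = 1.70456×10⁷ J
0.01500 day × 86400 = 1296 s
P = E / t = 1.70456×10⁷ J / 1296 s = 13152.5 W
13152.5 W ÷ (745.7 W/hp) = 17.6378 hp

17.64 hp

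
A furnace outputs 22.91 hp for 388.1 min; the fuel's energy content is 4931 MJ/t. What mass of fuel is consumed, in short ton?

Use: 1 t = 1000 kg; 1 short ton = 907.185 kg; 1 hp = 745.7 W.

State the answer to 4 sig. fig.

0.08893 short ton

22.91 hp → 17084 W
388.1 min → 23286 s
E = P × t = 17084 × 23286 = 3.97818×10⁸ J
4931 MJ/t → 4.931×10⁶ J/kg
m = E / e_s = 3.97818×10⁸ / 4.931×10⁶ = 80.6769 kg
In short ton: 80.6769 / 907.185 = 0.088931 short ton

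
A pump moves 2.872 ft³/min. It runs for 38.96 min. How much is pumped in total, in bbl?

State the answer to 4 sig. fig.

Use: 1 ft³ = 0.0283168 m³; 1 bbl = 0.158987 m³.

19.93 bbl

2.872 ft³/min → 0.00135543 m³/s
38.96 min → 2337.6 s
V = Q × t = 0.00135543 × 2337.6 = 3.16845 m³
In bbl: 3.16845 / 0.158987 = 19.929 bbl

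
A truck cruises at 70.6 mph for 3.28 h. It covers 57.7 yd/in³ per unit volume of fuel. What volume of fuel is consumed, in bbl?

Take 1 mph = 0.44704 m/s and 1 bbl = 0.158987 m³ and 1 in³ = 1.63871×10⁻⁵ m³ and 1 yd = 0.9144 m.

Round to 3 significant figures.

70.6 mph → 31.561 m/s
3.28 h → 11808 s
d = v × t = 31.561 × 11808 = 372672 m
57.7 yd/in³ → 3.21966×10⁶ m/m³
V = d / (distance per unit fuel) = 372672 / 3.21966×10⁶ = 0.115749 m³
In bbl: 0.115749 / 0.158987 = 0.728041 bbl

0.728 bbl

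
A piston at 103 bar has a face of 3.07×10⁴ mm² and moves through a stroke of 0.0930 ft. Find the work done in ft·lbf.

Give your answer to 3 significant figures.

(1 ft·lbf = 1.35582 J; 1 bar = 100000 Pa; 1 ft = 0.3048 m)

6610 ft·lbf

103 bar → 1.03×10⁷ Pa
3.07×10⁴ mm² → 0.0307 m²
F = P × A = 1.03×10⁷ × 0.0307 = 316210 N
0.0930 ft → 0.0283464 m
W = F × d = 316210 × 0.0283464 = 8963.42 J
In ft·lbf: 8963.42 / 1.35582 = 6611.07 ft·lbf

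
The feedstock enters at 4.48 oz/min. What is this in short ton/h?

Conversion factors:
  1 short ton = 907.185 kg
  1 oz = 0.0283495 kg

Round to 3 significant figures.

4.48 oz/min × 0.0283495 kg/oz ÷ 60 s/min = 0.00211676 kg/s
0.00211676 kg/s ÷ 907.185 kg/short ton × 3600 s/h = 0.00839998 short ton/h

0.00840 short ton/h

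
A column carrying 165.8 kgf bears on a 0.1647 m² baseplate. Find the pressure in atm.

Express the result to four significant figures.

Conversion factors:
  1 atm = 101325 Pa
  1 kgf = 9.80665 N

0.09743 atm

165.8 kgf × 9.80665 = 1625.94 N
P = F / A = 1625.94 N / 0.1647 m² = 9872.13 Pa
9872.13 Pa ÷ (101325 Pa/atm) = 0.0974303 atm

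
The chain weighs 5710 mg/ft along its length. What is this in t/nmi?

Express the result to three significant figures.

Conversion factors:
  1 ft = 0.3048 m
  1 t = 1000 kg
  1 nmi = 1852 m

0.0347 t/nmi

5710 mg/ft × 10⁻⁶ kg/mg ÷ 0.3048 m/ft = 0.0187336 kg/m
0.0187336 kg/m ÷ 1000 kg/t × 1852 m/nmi = 0.0346946 t/nmi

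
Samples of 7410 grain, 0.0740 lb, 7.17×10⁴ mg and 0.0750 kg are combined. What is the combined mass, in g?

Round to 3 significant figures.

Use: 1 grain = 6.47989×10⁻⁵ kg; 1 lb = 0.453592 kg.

7410 grain × 6.47989×10⁻⁵ = 0.48016 kg
0.0740 lb × 0.453592 = 0.0335658 kg
7.17×10⁴ mg × 10⁻⁶ = 0.0717 kg
0.0750 kg (already kg)
Combined: 0.48016 + 0.0335658 + 0.0717 + 0.075 = 0.660426 kg
In g: 0.660426 / 0.001 = 660.426 g

660 g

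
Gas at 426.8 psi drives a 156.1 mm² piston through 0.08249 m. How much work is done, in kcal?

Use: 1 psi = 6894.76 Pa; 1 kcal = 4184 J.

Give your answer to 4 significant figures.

0.009056 kcal

426.8 psi → 2.94268×10⁶ Pa
156.1 mm² → 1.561×10⁻⁴ m²
F = P × A = 2.94268×10⁶ × 1.561×10⁻⁴ = 459.352 N
W = F × d = 459.352 × 0.08249 = 37.8919 J
In kcal: 37.8919 / 4184 = 0.00905638 kcal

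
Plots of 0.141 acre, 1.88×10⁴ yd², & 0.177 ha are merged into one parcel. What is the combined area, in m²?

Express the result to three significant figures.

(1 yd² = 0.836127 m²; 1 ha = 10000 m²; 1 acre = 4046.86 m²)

0.141 acre × 4046.86 = 570.607 m²
1.88×10⁴ yd² × 0.836127 = 15719.2 m²
0.177 ha × 10000 = 1770 m²
Combined: 570.607 + 15719.2 + 1770 = 18059.8 m²

1.81×10⁴ m²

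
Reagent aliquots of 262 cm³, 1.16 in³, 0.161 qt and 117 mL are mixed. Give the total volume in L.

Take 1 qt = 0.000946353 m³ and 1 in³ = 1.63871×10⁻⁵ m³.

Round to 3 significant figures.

262 cm³ × 10⁻⁶ = 2.62×10⁻⁴ m³
1.16 in³ × 1.63871×10⁻⁵ = 1.9009×10⁻⁵ m³
0.161 qt × 0.000946353 = 1.52363×10⁻⁴ m³
117 mL × 10⁻⁶ = 1.17×10⁻⁴ m³
Sum: 2.62×10⁻⁴ + 1.9009×10⁻⁵ + 1.52363×10⁻⁴ + 1.17×10⁻⁴ = 5.50372×10⁻⁴ m³
In L: 5.50372×10⁻⁴ / 0.001 = 0.550372 L

0.550 L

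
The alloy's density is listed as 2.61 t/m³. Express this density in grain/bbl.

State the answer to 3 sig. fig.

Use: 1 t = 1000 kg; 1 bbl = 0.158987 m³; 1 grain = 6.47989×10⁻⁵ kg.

6.40×10⁶ grain/bbl

2.61 t/m³ × 1000 kg/t = 2610 kg/m³
2610 kg/m³ ÷ 6.47989×10⁻⁵ kg/grain × 0.158987 m³/bbl = 6.40375×10⁶ grain/bbl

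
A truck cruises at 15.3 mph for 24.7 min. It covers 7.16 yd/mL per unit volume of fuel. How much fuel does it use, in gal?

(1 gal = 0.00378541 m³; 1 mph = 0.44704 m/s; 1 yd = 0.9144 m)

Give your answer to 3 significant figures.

0.409 gal

15.3 mph → 6.83971 m/s
24.7 min → 1482 s
d = v × t = 6.83971 × 1482 = 10136.5 m
7.16 yd/mL → 6.5471×10⁶ m/m³
V = d / (distance per unit fuel) = 10136.5 / 6.5471×10⁶ = 0.00154824 m³
In gal: 0.00154824 / 0.00378541 = 0.409002 gal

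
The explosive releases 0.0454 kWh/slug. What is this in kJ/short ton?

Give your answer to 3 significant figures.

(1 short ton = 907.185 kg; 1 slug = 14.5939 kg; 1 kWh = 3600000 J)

0.0454 kWh/slug × 3600000 J/kWh ÷ 14.5939 kg/slug = 11199.2 J/kg
11199.2 J/kg ÷ 1000 J/kJ × 907.185 kg/short ton = 10159.7 kJ/short ton

1.02×10⁴ kJ/short ton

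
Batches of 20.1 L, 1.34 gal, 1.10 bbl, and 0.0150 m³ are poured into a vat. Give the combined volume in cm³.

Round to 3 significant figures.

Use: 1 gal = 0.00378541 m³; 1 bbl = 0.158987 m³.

2.15×10⁵ cm³

20.1 L × 0.001 = 0.0201 m³
1.34 gal × 0.00378541 = 0.00507245 m³
1.10 bbl × 0.158987 = 0.174886 m³
0.0150 m³ (already m³)
Total: 0.0201 + 0.00507245 + 0.174886 + 0.015 = 0.215058 m³
In cm³: 0.215058 / 10⁻⁶ = 215058 cm³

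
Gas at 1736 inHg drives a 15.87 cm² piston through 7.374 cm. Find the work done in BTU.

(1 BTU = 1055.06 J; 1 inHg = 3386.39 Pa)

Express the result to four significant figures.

1736 inHg → 5.87877×10⁶ Pa
15.87 cm² → 0.001587 m²
F = P × A = 5.87877×10⁶ × 0.001587 = 9329.61 N
7.374 cm → 0.07374 m
W = F × d = 9329.61 × 0.07374 = 687.965 J
In BTU: 687.965 / 1055.06 = 0.652062 BTU

0.6521 BTU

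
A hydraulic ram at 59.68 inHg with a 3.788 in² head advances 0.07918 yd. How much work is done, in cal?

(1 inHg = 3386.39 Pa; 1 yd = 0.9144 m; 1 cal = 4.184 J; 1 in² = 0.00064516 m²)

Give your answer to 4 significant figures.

8.547 cal

59.68 inHg → 202100 Pa
3.788 in² → 0.00244387 m²
F = P × A = 202100 × 0.00244387 = 493.906 N
0.07918 yd → 0.0724022 m
W = F × d = 493.906 × 0.0724022 = 35.7599 J
In cal: 35.7599 / 4.184 = 8.54682 cal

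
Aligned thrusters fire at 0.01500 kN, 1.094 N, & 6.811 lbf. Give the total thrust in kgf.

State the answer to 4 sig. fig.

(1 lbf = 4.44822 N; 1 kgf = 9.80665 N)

0.01500 kN × 1000 = 15 N
1.094 N (already N)
6.811 lbf × 4.44822 = 30.2968 N
Combined: 15 + 1.094 + 30.2968 = 46.3908 N
In kgf: 46.3908 / 9.80665 = 4.73055 kgf

4.731 kgf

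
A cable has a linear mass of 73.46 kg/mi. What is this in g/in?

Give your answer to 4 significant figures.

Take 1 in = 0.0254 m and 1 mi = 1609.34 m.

73.46 kg/mi ÷ 1609.34 m/mi = 0.045646 kg/m
0.045646 kg/m ÷ 0.001 kg/g × 0.0254 m/in = 1.15941 g/in

1.159 g/in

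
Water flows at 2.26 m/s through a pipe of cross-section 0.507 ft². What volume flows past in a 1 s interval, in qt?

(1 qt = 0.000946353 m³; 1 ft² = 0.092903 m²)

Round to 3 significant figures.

112 qt

0.507 ft² × 0.092903 → 0.0471018 m²
V = v × A × t = 2.26 m/s × 0.0471018 m² × 1 s = 0.10645 m³
0.10645 m³ ÷ (0.000946353 m³/qt) = 112.484 qt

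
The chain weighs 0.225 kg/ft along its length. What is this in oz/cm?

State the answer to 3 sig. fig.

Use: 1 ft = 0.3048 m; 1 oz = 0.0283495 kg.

0.225 kg/ft ÷ 0.3048 m/ft = 0.738189 kg/m
0.738189 kg/m ÷ 0.0283495 kg/oz × 0.01 m/cm = 0.260389 oz/cm

0.260 oz/cm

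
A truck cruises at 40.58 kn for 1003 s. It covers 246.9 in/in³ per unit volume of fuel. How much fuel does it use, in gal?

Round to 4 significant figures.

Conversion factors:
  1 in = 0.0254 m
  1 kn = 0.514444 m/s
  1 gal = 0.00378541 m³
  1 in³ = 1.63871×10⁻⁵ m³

40.58 kn → 20.8761 m/s
d = v × t = 20.8761 × 1003 = 20938.7 m
246.9 in/in³ → 382695 m/m³
V = d / (distance per unit fuel) = 20938.7 / 382695 = 0.0547138 m³
In gal: 0.0547138 / 0.00378541 = 14.4539 gal

14.45 gal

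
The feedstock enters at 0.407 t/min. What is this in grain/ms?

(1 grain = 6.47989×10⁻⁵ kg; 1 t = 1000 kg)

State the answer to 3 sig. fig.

0.407 t/min × 1000 kg/t ÷ 60 s/min = 6.78333 kg/s
6.78333 kg/s ÷ 6.47989×10⁻⁵ kg/grain × 0.001 s/ms = 104.683 grain/ms

105 grain/ms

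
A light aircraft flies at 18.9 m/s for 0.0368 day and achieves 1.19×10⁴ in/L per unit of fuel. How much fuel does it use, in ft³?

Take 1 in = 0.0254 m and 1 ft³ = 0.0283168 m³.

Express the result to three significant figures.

7.02 ft³

0.0368 day → 3179.52 s
d = v × t = 18.9 × 3179.52 = 60092.9 m
1.19×10⁴ in/L → 302260 m/m³
V = d / (distance per unit fuel) = 60092.9 / 302260 = 0.198812 m³
In ft³: 0.198812 / 0.0283168 = 7.02099 ft³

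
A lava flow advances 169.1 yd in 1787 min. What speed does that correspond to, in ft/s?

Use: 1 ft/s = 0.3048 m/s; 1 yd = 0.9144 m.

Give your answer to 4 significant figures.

0.004731 ft/s

169.1 yd × 0.9144 = 154.625 m
1787 min × 60 = 107220 s
v = d / t = 154.625 m / 107220 s = 0.00144213 m/s
0.00144213 m/s ÷ (0.3048 m/s/ft/s) = 0.0047314 ft/s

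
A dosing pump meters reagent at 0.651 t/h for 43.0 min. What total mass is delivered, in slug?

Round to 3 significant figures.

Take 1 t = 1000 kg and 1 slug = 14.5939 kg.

32.0 slug

0.651 t/h → 0.180833 kg/s
43.0 min → 2580 s
m = ṁ × t = 0.180833 × 2580 = 466.549 kg
In slug: 466.549 / 14.5939 = 31.9688 slug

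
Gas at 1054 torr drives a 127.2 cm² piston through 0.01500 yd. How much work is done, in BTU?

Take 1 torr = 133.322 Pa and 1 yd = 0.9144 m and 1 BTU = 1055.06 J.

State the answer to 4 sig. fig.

1054 torr → 140521 Pa
127.2 cm² → 0.01272 m²
F = P × A = 140521 × 0.01272 = 1787.43 N
0.01500 yd → 0.013716 m
W = F × d = 1787.43 × 0.013716 = 24.5164 J
In BTU: 24.5164 / 1055.06 = 0.023237 BTU

0.02324 BTU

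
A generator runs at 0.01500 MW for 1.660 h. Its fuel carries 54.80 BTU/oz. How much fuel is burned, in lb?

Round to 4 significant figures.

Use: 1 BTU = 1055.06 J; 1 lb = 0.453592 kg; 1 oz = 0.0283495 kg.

96.90 lb

0.01500 MW → 15000 W
1.660 h → 5976 s
E = P × t = 15000 × 5976 = 8.964×10⁷ J
54.80 BTU/oz → 2.03945×10⁶ J/kg
m = E / e_s = 8.964×10⁷ / 2.03945×10⁶ = 43.953 kg
In lb: 43.953 / 0.453592 = 96.8999 lb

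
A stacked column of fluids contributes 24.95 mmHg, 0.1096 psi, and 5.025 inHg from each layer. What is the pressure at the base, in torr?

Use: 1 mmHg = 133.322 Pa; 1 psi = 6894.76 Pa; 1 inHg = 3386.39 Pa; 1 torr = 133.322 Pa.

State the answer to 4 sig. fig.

24.95 mmHg × 133.322 = 3326.38 Pa
0.1096 psi × 6894.76 = 755.666 Pa
5.025 inHg × 3386.39 = 17016.6 Pa
Total: 3326.38 + 755.666 + 17016.6 = 21098.6 Pa
In torr: 21098.6 / 133.322 = 158.253 torr

158.3 torr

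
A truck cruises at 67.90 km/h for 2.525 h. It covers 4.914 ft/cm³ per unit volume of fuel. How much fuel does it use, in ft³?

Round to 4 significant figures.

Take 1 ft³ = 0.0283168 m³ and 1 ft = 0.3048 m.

4.042 ft³

67.90 km/h → 18.8611 m/s
2.525 h → 9090 s
d = v × t = 18.8611 × 9090 = 171447 m
4.914 ft/cm³ → 1.49779×10⁶ m/m³
V = d / (distance per unit fuel) = 171447 / 1.49779×10⁶ = 0.114467 m³
In ft³: 0.114467 / 0.0283168 = 4.04237 ft³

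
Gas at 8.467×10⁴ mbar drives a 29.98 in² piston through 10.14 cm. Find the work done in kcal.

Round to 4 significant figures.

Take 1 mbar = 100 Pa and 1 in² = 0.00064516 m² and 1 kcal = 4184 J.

3.969 kcal

8.467×10⁴ mbar → 8.467×10⁶ Pa
29.98 in² → 0.0193419 m²
F = P × A = 8.467×10⁶ × 0.0193419 = 163768 N
10.14 cm → 0.1014 m
W = F × d = 163768 × 0.1014 = 16606.1 J
In kcal: 16606.1 / 4184 = 3.96895 kcal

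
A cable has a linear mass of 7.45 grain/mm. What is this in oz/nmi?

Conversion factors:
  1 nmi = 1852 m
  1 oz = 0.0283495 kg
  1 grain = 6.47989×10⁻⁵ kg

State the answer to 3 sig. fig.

7.45 grain/mm × 6.47989×10⁻⁵ kg/grain ÷ 0.001 m/mm = 0.482752 kg/m
0.482752 kg/m ÷ 0.0283495 kg/oz × 1852 m/nmi = 31536.9 oz/nmi

3.15×10⁴ oz/nmi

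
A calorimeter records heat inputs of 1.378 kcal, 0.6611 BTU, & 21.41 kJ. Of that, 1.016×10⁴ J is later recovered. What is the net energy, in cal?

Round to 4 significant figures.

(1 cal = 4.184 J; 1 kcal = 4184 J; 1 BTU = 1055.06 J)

4234 cal

1.378 kcal × 4184 → 5765.55 J
0.6611 BTU × 1055.06 → 697.5 J
21.41 kJ × 1000 → 21410 J
1.016×10⁴ J (already J)
Sum: 5765.55 + 697.5 + 21410 − 10160 = 17713 J
In cal: 17713 / 4.184 = 4233.51 cal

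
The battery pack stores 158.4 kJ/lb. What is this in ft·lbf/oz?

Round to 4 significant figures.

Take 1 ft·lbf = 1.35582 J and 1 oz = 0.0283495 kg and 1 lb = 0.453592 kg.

7302 ft·lbf/oz

158.4 kJ/lb × 1000 J/kJ ÷ 0.453592 kg/lb = 349213 J/kg
349213 J/kg ÷ 1.35582 J/ft·lbf × 0.0283495 kg/oz = 7301.86 ft·lbf/oz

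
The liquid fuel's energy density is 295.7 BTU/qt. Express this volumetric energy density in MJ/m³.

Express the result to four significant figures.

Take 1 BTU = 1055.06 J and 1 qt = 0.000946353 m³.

295.7 BTU/qt × 1055.06 J/BTU ÷ 0.000946353 m³/qt = 3.29667×10⁸ J/m³
3.29667×10⁸ J/m³ ÷ 1000000 J/MJ = 329.667 MJ/m³

329.7 MJ/m³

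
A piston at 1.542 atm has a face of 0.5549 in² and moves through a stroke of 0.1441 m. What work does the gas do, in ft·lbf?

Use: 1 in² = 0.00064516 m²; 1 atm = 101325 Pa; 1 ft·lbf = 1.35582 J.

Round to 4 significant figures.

1.542 atm → 156243 Pa
0.5549 in² → 3.57999×10⁻⁴ m²
F = P × A = 156243 × 3.57999×10⁻⁴ = 55.9348 N
W = F × d = 55.9348 × 0.1441 = 8.0602 J
In ft·lbf: 8.0602 / 1.35582 = 5.94489 ft·lbf

5.945 ft·lbf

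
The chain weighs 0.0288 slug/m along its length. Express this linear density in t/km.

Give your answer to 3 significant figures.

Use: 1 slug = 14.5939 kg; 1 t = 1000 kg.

0.0288 slug/m × 14.5939 kg/slug = 0.420304 kg/m
0.420304 kg/m ÷ 1000 kg/t × 1000 m/km = 0.420304 t/km

0.420 t/km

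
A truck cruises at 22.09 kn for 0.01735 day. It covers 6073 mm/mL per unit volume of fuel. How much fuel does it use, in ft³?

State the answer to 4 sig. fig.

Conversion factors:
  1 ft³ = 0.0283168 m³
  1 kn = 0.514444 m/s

22.09 kn → 11.3641 m/s
0.01735 day → 1499.04 s
d = v × t = 11.3641 × 1499.04 = 17035.2 m
6073 mm/mL → 6.073×10⁶ m/m³
V = d / (distance per unit fuel) = 17035.2 / 6.073×10⁶ = 0.00280507 m³
In ft³: 0.00280507 / 0.0283168 = 0.0990603 ft³

0.09906 ft³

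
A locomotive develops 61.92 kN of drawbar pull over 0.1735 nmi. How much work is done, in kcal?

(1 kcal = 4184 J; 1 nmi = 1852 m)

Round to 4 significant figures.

61.92 kN × 1000 → 61920 N
0.1735 nmi × 1852 → 321.322 m
W = F × d = 61920 N × 321.322 m = 1.98963×10⁷ J
1.98963×10⁷ J ÷ (4184 J/kcal) = 4755.33 kcal

4755 kcal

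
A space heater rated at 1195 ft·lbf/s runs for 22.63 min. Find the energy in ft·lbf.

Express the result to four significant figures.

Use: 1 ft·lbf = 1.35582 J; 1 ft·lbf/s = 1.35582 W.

1.623×10⁶ ft·lbf

1195 ft·lbf/s × 1.35582 → 1620.2 W
22.63 min × 60 → 1357.8 s
E = P × t = 1620.2 W × 1357.8 s = 2.19991×10⁶ J
2.19991×10⁶ J ÷ (1.35582 J/ft·lbf) = 1.62257×10⁶ ft·lbf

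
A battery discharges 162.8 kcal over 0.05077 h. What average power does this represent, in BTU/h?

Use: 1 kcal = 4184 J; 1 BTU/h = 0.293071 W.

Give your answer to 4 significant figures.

1.272×10⁴ BTU/h

162.8 kcal × 4184 → 681155 J
0.05077 h × 3600 → 182.772 s
P = E / t = 681155 J / 182.772 s = 3726.8 W
3726.8 W ÷ (0.293071 W/BTU/h) = 12716.4 BTU/h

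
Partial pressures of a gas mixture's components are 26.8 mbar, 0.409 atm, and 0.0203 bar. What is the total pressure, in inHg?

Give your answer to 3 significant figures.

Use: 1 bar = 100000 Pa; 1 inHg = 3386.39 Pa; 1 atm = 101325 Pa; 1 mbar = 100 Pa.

13.6 inHg

26.8 mbar × 100 = 2680 Pa
0.409 atm × 101325 = 41441.9 Pa
0.0203 bar × 100000 = 2030 Pa
Total: 2680 + 41441.9 + 2030 = 46151.9 Pa
In inHg: 46151.9 / 3386.39 = 13.6286 inHg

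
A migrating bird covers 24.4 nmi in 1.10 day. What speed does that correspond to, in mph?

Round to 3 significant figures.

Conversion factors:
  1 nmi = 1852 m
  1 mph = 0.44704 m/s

1.06 mph

24.4 nmi × 1852 = 45188.8 m
1.10 day × 86400 = 95040 s
v = d / t = 45188.8 m / 95040 s = 0.475471 m/s
0.475471 m/s ÷ (0.44704 m/s/mph) = 1.0636 mph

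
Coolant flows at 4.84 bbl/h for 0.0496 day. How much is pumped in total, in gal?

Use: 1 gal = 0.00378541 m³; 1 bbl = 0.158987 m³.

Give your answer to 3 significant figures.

242 gal

4.84 bbl/h → 2.13749×10⁻⁴ m³/s
0.0496 day → 4285.44 s
V = Q × t = 2.13749×10⁻⁴ × 4285.44 = 0.916009 m³
In gal: 0.916009 / 0.00378541 = 241.984 gal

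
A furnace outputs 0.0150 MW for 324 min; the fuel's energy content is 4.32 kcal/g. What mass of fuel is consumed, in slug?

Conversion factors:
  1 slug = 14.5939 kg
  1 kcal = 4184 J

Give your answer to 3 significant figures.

1.11 slug

0.0150 MW → 15000 W
324 min → 19440 s
E = P × t = 15000 × 19440 = 2.916×10⁸ J
4.32 kcal/g → 1.80749×10⁷ J/kg
m = E / e_s = 2.916×10⁸ / 1.80749×10⁷ = 16.1329 kg
In slug: 16.1329 / 14.5939 = 1.10546 slug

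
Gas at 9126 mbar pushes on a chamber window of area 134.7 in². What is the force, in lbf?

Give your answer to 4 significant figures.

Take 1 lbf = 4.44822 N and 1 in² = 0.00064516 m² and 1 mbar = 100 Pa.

9126 mbar × 100 = 912600 Pa
134.7 in² × 0.00064516 = 0.0869031 m²
F = P × A = 912600 Pa × 0.0869031 m² = 79307.8 N
79307.8 N ÷ (4.44822 N/lbf) = 17829.1 lbf

1.783×10⁴ lbf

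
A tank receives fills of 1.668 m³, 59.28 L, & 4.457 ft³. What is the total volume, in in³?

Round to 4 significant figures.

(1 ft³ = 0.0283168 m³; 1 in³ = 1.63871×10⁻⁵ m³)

1.131×10⁵ in³

1.668 m³ (already m³)
59.28 L × 0.001 → 0.05928 m³
4.457 ft³ × 0.0283168 → 0.126208 m³
Combined: 1.668 + 0.05928 + 0.126208 = 1.85349 m³
In in³: 1.85349 / 1.63871×10⁻⁵ = 113107 in³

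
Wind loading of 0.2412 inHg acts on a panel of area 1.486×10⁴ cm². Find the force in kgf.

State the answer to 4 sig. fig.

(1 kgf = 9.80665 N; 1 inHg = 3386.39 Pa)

0.2412 inHg × 3386.39 → 816.797 Pa
1.486×10⁴ cm² × 0.0001 → 1.486 m²
F = P × A = 816.797 Pa × 1.486 m² = 1213.76 N
1213.76 N ÷ (9.80665 N/kgf) = 123.769 kgf

123.8 kgf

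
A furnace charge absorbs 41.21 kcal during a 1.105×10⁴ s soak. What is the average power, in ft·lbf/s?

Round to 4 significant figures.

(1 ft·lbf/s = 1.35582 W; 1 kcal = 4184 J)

11.51 ft·lbf/s

41.21 kcal × 4184 = 172423 J
P = E / t = 172423 J / 11050 s = 15.6039 W
15.6039 W ÷ (1.35582 W/ft·lbf/s) = 11.5088 ft·lbf/s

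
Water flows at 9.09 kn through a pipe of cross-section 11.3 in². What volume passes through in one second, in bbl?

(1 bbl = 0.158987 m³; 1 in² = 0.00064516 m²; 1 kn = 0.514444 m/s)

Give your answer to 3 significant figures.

9.09 kn × 0.514444 → 4.6763 m/s
11.3 in² × 0.00064516 → 0.00729031 m²
V = v × A × t = 4.6763 m/s × 0.00729031 m² × 1 s = 0.0340917 m³
0.0340917 m³ ÷ (0.158987 m³/bbl) = 0.214431 bbl

0.214 bbl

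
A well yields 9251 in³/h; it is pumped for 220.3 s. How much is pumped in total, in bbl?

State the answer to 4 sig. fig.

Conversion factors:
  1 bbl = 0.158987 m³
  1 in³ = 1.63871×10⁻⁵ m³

9251 in³/h → 4.21103×10⁻⁵ m³/s
V = Q × t = 4.21103×10⁻⁵ × 220.3 = 0.0092769 m³
In bbl: 0.0092769 / 0.158987 = 0.0583501 bbl

0.05835 bbl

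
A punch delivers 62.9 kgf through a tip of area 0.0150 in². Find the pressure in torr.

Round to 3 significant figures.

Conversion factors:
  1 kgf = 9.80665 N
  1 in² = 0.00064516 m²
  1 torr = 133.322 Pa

4.78×10⁵ torr

62.9 kgf × 9.80665 → 616.838 N
0.0150 in² × 0.00064516 → 9.6774×10⁻⁶ m²
P = F / A = 616.838 N / 9.6774×10⁻⁶ m² = 6.37401×10⁷ Pa
6.37401×10⁷ Pa ÷ (133.322 Pa/torr) = 478091 torr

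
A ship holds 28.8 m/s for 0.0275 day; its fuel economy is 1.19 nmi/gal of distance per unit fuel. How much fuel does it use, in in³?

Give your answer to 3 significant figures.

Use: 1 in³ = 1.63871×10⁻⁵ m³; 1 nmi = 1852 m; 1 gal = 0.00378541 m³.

7170 in³

0.0275 day → 2376 s
d = v × t = 28.8 × 2376 = 68428.8 m
1.19 nmi/gal → 582204 m/m³
V = d / (distance per unit fuel) = 68428.8 / 582204 = 0.117534 m³
In in³: 0.117534 / 1.63871×10⁻⁵ = 7172.35 in³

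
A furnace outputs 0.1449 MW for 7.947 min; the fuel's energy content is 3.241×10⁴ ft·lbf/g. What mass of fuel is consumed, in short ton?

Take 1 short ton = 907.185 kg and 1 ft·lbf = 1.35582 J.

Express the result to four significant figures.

0.1449 MW → 144900 W
7.947 min → 476.82 s
E = P × t = 144900 × 476.82 = 6.90912×10⁷ J
3.241×10⁴ ft·lbf/g → 4.39421×10⁷ J/kg
m = E / e_s = 6.90912×10⁷ / 4.39421×10⁷ = 1.57232 kg
In short ton: 1.57232 / 907.185 = 0.00173319 short ton

0.001733 short ton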